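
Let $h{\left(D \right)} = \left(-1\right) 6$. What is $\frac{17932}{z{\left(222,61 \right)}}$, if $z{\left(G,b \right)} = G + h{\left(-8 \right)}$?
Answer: $\frac{4483}{54} \approx 83.019$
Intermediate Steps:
$h{\left(D \right)} = -6$
$z{\left(G,b \right)} = -6 + G$ ($z{\left(G,b \right)} = G - 6 = -6 + G$)
$\frac{17932}{z{\left(222,61 \right)}} = \frac{17932}{-6 + 222} = \frac{17932}{216} = 17932 \cdot \frac{1}{216} = \frac{4483}{54}$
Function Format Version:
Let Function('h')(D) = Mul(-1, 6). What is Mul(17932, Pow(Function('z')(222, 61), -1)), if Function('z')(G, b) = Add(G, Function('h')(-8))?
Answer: Rational(4483, 54) ≈ 83.019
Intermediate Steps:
Function('h')(D) = -6
Function('z')(G, b) = Add(-6, G) (Function('z')(G, b) = Add(G, -6) = Add(-6, G))
Mul(17932, Pow(Function('z')(222, 61), -1)) = Mul(17932, Pow(Add(-6, 222), -1)) = Mul(17932, Pow(216, -1)) = Mul(17932, Rational(1, 216)) = Rational(4483, 54)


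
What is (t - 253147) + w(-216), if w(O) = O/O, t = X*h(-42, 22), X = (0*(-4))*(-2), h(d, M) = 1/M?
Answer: -253146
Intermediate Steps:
X = 0 (X = 0*(-2) = 0)
t = 0 (t = 0/22 = 0*(1/22) = 0)
w(O) = 1
(t - 253147) + w(-216) = (0 - 253147) + 1 = -253147 + 1 = -253146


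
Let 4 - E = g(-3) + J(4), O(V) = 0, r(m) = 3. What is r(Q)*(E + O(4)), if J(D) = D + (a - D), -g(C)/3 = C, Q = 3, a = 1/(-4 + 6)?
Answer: -33/2 ≈ -16.500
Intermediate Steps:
a = ½ (a = 1/2 = ½ ≈ 0.50000)
g(C) = -3*C
J(D) = ½ (J(D) = D + (½ - D) = ½)
E = -11/2 (E = 4 - (-3*(-3) + ½) = 4 - (9 + ½) = 4 - 1*19/2 = 4 - 19/2 = -11/2 ≈ -5.5000)
r(Q)*(E + O(4)) = 3*(-11/2 + 0) = 3*(-11/2) = -33/2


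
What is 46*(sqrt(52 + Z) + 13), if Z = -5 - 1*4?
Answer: 598 + 46*sqrt(43) ≈ 899.64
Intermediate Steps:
Z = -9 (Z = -5 - 4 = -9)
46*(sqrt(52 + Z) + 13) = 46*(sqrt(52 - 9) + 13) = 46*(sqrt(43) + 13) = 46*(13 + sqrt(43)) = 598 + 46*sqrt(43)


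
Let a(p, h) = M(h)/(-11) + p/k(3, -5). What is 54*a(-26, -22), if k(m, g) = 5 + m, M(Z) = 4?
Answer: -4293/22 ≈ -195.14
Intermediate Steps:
a(p, h) = -4/11 + p/8 (a(p, h) = 4/(-11) + p/(5 + 3) = 4*(-1/11) + p/8 = -4/11 + p*(1/8) = -4/11 + p/8)
54*a(-26, -22) = 54*(-4/11 + (1/8)*(-26)) = 54*(-4/11 - 13/4) = 54*(-159/44) = -4293/22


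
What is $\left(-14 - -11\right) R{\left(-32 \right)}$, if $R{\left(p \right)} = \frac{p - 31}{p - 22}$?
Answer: $- \frac{7}{2} \approx -3.5$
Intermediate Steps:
$R{\left(p \right)} = \frac{-31 + p}{-22 + p}$
$\left(-14 - -11\right) R{\left(-32 \right)} = \left(-14 - -11\right) \frac{-31 - 32}{-22 - 32} = \left(-14 + 11\right) \frac{1}{-54} \left(-63\right) = - 3 \left(\left(- \frac{1}{54}\right) \left(-63\right)\right) = \left(-3\right) \frac{7}{6} = - \frac{7}{2}$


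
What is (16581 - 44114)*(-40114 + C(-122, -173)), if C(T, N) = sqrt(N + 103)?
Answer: 1104458762 - 27533*I*sqrt(70) ≈ 1.1045e+9 - 2.3036e+5*I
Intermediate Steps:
C(T, N) = sqrt(103 + N)
(16581 - 44114)*(-40114 + C(-122, -173)) = (16581 - 44114)*(-40114 + sqrt(103 - 173)) = -27533*(-40114 + sqrt(-70)) = -27533*(-40114 + I*sqrt(70)) = 1104458762 - 27533*I*sqrt(70)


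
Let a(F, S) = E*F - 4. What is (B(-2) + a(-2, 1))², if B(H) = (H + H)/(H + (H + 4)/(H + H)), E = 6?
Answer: 5184/25 ≈ 207.36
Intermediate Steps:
a(F, S) = -4 + 6*F (a(F, S) = 6*F - 4 = -4 + 6*F)
B(H) = 2*H/(H + (4 + H)/(2*H)) (B(H) = (2*H)/(H + (4 + H)/((2*H))) = (2*H)/(H + (4 + H)*(1/(2*H))) = (2*H)/(H + (4 + H)/(2*H)) = 2*H/(H + (4 + H)/(2*H)))
(B(-2) + a(-2, 1))² = (4*(-2)²/(4 - 2 + 2*(-2)²) + (-4 + 6*(-2)))² = (4*4/(4 - 2 + 2*4) + (-4 - 12))² = (4*4/(4 - 2 + 8) - 16)² = (4*4/10 - 16)² = (4*4*(⅒) - 16)² = (8/5 - 16)² = (-72/5)² = 5184/25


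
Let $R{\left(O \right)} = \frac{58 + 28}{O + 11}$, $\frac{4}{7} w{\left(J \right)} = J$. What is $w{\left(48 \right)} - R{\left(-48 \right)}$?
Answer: $\frac{3194}{37} \approx 86.324$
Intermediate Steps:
$w{\left(J \right)} = \frac{7 J}{4}$
$R{\left(O \right)} = \frac{86}{11 + O}$
$w{\left(48 \right)} - R{\left(-48 \right)} = \frac{7}{4} \cdot 48 - \frac{86}{11 - 48} = 84 - \frac{86}{-37} = 84 - 86 \left(- \frac{1}{37}\right) = 84 - - \frac{86}{37} = 84 + \frac{86}{37} = \frac{3194}{37}$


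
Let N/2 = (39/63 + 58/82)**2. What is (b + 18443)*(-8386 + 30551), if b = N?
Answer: 303101754284615/741321 ≈ 4.0887e+8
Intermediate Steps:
N = 2608328/741321 (N = 2*(39/63 + 58/82)**2 = 2*(39*(1/63) + 58*(1/82))**2 = 2*(13/21 + 29/41)**2 = 2*(1142/861)**2 = 2*(1304164/741321) = 2608328/741321 ≈ 3.5185)
b = 2608328/741321 ≈ 3.5185
(b + 18443)*(-8386 + 30551) = (2608328/741321 + 18443)*(-8386 + 30551) = (13674791531/741321)*22165 = 303101754284615/741321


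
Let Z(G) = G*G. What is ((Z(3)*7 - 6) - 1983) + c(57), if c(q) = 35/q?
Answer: -109747/57 ≈ -1925.4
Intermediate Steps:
Z(G) = G²
((Z(3)*7 - 6) - 1983) + c(57) = ((3²*7 - 6) - 1983) + 35/57 = ((9*7 - 6) - 1983) + 35*(1/57) = ((63 - 6) - 1983) + 35/57 = (57 - 1983) + 35/57 = -1926 + 35/57 = -109747/57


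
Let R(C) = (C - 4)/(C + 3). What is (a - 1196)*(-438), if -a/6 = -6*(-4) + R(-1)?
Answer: 580350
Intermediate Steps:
R(C) = (-4 + C)/(3 + C)
a = -129 (a = -6*(-6*(-4) + (-4 - 1)/(3 - 1)) = -6*(24 - 5/2) = -6*43/2 = -129)
(a - 1196)*(-438) = (-129 - 1196)*(-438) = -1325*(-438) = 580350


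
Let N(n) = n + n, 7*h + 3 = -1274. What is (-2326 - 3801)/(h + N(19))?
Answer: 42889/1011 ≈ 42.422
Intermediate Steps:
h = -1277/7 (h = -3/7 + (⅐)*(-1274) = -3/7 - 182 = -1277/7 ≈ -182.43)
N(n) = 2*n
(-2326 - 3801)/(h + N(19)) = (-2326 - 3801)/(-1277/7 + 2*19) = -6127/(-1277/7 + 38) = -6127/(-1011/7) = -6127*(-7/1011) = 42889/1011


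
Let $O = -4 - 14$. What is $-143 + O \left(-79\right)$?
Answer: $1279$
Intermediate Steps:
$O = -18$ ($O = -4 - 14 = -18$)
$-143 + O \left(-79\right) = -143 - -1422 = -143 + 1422 = 1279$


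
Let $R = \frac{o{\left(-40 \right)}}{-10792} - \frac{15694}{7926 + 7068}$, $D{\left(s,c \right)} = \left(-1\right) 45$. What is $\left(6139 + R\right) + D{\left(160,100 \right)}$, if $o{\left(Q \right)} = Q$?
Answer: $\frac{8802976352}{1444779} \approx 6093.0$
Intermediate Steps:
$D{\left(s,c \right)} = -45$
$R = - \frac{1506874}{1444779}$ ($R = - \frac{40}{-10792} - \frac{15694}{7926 + 7068} = \left(-40\right) \left(- \frac{1}{10792}\right) - \frac{15694}{14994} = \frac{5}{1349} - \frac{1121}{1071} = - \frac{1506874}{1444779} \approx -1.043$)
$\left(6139 + R\right) + D{\left(160,100 \right)} = \left(6139 - \frac{1506874}{1444779}\right) - 45 = \frac{8867991407}{1444779} - 45 = \frac{8802976352}{1444779}$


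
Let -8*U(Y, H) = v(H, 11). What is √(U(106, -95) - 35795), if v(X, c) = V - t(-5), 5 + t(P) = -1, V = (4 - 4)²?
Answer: I*√143183/2 ≈ 189.2*I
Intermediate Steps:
V = 0 (V = 0² = 0)
t(P) = -6 (t(P) = -5 - 1 = -6)
v(X, c) = 6 (v(X, c) = 0 - 1*(-6) = 0 + 6 = 6)
U(Y, H) = -¾ (U(Y, H) = -⅛*6 = -¾)
√(U(106, -95) - 35795) = √(-¾ - 35795) = √(-143183/4) = I*√143183/2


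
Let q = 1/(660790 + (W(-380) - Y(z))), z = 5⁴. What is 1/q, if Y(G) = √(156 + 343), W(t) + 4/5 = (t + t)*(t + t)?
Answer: 6191946/5 - √499 ≈ 1.2384e+6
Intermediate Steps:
z = 625
W(t) = -⅘ + 4*t² (W(t) = -⅘ + (t + t)*(t + t) = -⅘ + (2*t)*(2*t) = -⅘ + 4*t²)
Y(G) = √499
q = 1/(6191946/5 - √499) (q = 1/(660790 + ((-⅘ + 4*(-380)²) - √499)) = 1/(660790 + ((-⅘ + 4*144400) - √499)) = 1/(660790 + ((-⅘ + 577600) - √499)) = 1/(660790 + (2887996/5 - √499)) = 1/(6191946/5 - √499) ≈ 8.0751e-7)
1/q = 1/(30959730/38340195254441 + 25*√499/38340195254441)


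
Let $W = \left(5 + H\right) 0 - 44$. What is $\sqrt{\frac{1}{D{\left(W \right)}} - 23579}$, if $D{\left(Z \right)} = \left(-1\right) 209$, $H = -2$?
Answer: $\frac{2 i \sqrt{257488627}}{209} \approx 153.55 i$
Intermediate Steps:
$W = -44$ ($W = \left(5 - 2\right) 0 - 44 = 3 \cdot 0 - 44 = 0 - 44 = -44$)
$D{\left(Z \right)} = -209$
$\sqrt{\frac{1}{D{\left(W \right)}} - 23579} = \sqrt{\frac{1}{-209} - 23579} = \sqrt{- \frac{1}{209} - 23579} = \sqrt{- \frac{4928012}{209}} = \frac{2 i \sqrt{257488627}}{209}$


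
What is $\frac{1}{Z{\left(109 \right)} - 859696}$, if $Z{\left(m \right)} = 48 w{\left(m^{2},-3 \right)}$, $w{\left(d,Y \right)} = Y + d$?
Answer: $- \frac{1}{289552} \approx -3.4536 \cdot 10^{-6}$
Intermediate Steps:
$Z{\left(m \right)} = -144 + 48 m^{2}$ ($Z{\left(m \right)} = 48 \left(-3 + m^{2}\right) = -144 + 48 m^{2}$)
$\frac{1}{Z{\left(109 \right)} - 859696} = \frac{1}{\left(-144 + 48 \cdot 109^{2}\right) - 859696} = \frac{1}{\left(-144 + 48 \cdot 11881\right) - 859696} = \frac{1}{\left(-144 + 570288\right) - 859696} = \frac{1}{570144 - 859696} = \frac{1}{-289552} = - \frac{1}{289552}$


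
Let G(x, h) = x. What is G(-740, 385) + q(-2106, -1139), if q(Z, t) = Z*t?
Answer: 2397994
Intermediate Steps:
G(-740, 385) + q(-2106, -1139) = -740 - 2106*(-1139) = -740 + 2398734 = 2397994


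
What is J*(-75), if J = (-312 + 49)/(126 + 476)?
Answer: 19725/602 ≈ 32.766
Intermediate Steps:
J = -263/602 ≈ -0.43688
J*(-75) = -263/602*(-75) = 19725/602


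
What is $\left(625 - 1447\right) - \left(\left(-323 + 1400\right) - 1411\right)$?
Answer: $-488$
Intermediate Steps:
$\left(625 - 1447\right) - \left(\left(-323 + 1400\right) - 1411\right) = \left(625 - 1447\right) - \left(1077 - 1411\right) = -822 - -334 = -822 + 334 = -488$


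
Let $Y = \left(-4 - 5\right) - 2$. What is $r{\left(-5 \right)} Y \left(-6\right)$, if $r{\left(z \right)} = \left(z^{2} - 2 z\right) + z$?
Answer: $1980$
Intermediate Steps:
$Y = -11$ ($Y = -9 - 2 = -11$)
$r{\left(z \right)} = z^{2} - z$
$r{\left(-5 \right)} Y \left(-6\right) = - 5 \left(-1 - 5\right) \left(-11\right) \left(-6\right) = \left(-5\right) \left(-6\right) \left(-11\right) \left(-6\right) = 30 \left(-11\right) \left(-6\right) = \left(-330\right) \left(-6\right) = 1980$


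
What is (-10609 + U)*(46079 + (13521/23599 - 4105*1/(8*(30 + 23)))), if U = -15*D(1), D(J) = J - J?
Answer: -4890475575441817/10005976 ≈ -4.8876e+8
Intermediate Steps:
D(J) = 0
U = 0 (U = -15*0 = 0)
(-10609 + U)*(46079 + (13521/23599 - 4105*1/(8*(30 + 23)))) = (-10609 + 0)*(46079 + (13521/23599 - 4105*1/(8*(30 + 23)))) = -10609*(46079 + (13521*(1/23599) - 4105/(8*53))) = -10609*(46079 + (13521/23599 - 4105/424)) = -10609*(46079 - 91140991/10005976) = -10609*460974227113/10005976 = -4890475575441817/10005976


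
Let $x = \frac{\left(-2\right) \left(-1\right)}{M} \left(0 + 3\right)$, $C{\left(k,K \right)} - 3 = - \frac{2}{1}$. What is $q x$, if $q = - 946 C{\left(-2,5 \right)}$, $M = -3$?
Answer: $1892$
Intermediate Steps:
$C{\left(k,K \right)} = 1$ ($C{\left(k,K \right)} = 3 - \frac{2}{1} = 3 - 2 = 1$)
$q = -946$ ($q = \left(-946\right) 1 = -946$)
$x = -2$ ($x = \frac{\left(-2\right) \left(-1\right)}{-3} \left(0 + 3\right) = 2 \left(- \frac{1}{3}\right) 3 = \left(- \frac{2}{3}\right) 3 = -2$)
$q x = \left(-946\right) \left(-2\right) = 1892$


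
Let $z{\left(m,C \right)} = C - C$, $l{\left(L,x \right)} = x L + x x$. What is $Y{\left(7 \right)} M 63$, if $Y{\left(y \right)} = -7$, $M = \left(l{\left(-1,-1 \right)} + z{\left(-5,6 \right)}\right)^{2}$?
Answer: $-1764$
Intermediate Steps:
$l{\left(L,x \right)} = x^{2} + L x$ ($l{\left(L,x \right)} = L x + x^{2} = x^{2} + L x$)
$z{\left(m,C \right)} = 0$
$M = 4$ ($M = \left(- (-1 - 1) + 0\right)^{2} = \left(\left(-1\right) \left(-2\right) + 0\right)^{2} = \left(2 + 0\right)^{2} = 2^{2} = 4$)
$Y{\left(7 \right)} M 63 = \left(-7\right) 4 \cdot 63 = \left(-28\right) 63 = -1764$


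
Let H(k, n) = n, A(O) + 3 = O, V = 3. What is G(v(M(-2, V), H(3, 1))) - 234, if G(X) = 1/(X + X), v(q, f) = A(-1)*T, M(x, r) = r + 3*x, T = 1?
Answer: -1873/8 ≈ -234.13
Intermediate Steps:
A(O) = -3 + O
v(q, f) = -4 (v(q, f) = (-3 - 1)*1 = -4*1 = -4)
G(X) = 1/(2*X)
G(v(M(-2, V), H(3, 1))) - 234 = (½)/(-4) - 234 = (½)*(-¼) - 234 = -⅛ - 234 = -1873/8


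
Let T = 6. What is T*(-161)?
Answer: -966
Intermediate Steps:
T*(-161) = 6*(-161) = -966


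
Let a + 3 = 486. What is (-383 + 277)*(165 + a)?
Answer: -68688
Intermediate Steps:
a = 483 (a = -3 + 486 = 483)
(-383 + 277)*(165 + a) = (-383 + 277)*(165 + 483) = -106*648 = -68688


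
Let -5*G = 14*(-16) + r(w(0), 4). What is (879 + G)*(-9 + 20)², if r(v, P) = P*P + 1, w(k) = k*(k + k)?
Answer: 556842/5 ≈ 1.1137e+5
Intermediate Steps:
w(k) = 2*k² (w(k) = k*(2*k) = 2*k²)
r(v, P) = 1 + P² (r(v, P) = P² + 1 = 1 + P²)
G = 207/5 (G = -(14*(-16) + (1 + 4²))/5 = -(-224 + (1 + 16))/5 = -(-224 + 17)/5 = -⅕*(-207) = 207/5 ≈ 41.400)
(879 + G)*(-9 + 20)² = (879 + 207/5)*(-9 + 20)² = (4602/5)*11² = (4602/5)*121 = 556842/5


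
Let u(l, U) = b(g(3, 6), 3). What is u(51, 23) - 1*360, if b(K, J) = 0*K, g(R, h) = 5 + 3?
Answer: -360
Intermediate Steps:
g(R, h) = 8
b(K, J) = 0
u(l, U) = 0
u(51, 23) - 1*360 = 0 - 1*360 = 0 - 360 = -360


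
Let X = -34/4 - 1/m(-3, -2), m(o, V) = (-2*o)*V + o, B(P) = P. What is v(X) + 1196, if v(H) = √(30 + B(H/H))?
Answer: 1196 + √31 ≈ 1201.6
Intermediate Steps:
m(o, V) = o - 2*V*o (m(o, V) = -2*V*o + o = o - 2*V*o)
X = -253/30 (X = -34/4 - 1/((-3*(1 - 2*(-2)))) = -34*¼ - 1/((-3*(1 + 4))) = -17/2 - 1/((-3*5)) = -17/2 - 1/(-15) = -17/2 - 1*(-1/15) = -17/2 + 1/15 = -253/30 ≈ -8.4333)
v(H) = √31 (v(H) = √(30 + H/H) = √(30 + 1) = √31)
v(X) + 1196 = √31 + 1196 = 1196 + √31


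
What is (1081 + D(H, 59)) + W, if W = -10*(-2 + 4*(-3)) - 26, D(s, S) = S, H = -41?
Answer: 1254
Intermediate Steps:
W = 114 (W = -10*(-2 - 12) - 26 = -10*(-14) - 26 = 140 - 26 = 114)
(1081 + D(H, 59)) + W = (1081 + 59) + 114 = 1140 + 114 = 1254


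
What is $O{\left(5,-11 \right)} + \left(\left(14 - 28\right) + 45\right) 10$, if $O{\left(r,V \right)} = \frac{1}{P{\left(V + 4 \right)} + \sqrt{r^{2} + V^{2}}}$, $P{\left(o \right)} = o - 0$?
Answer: $\frac{30077}{97} + \frac{\sqrt{146}}{97} \approx 310.2$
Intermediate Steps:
$P{\left(o \right)} = o$ ($P{\left(o \right)} = o + 0 = o$)
$O{\left(r,V \right)} = \frac{1}{4 + V + \sqrt{V^{2} + r^{2}}}$ ($O{\left(r,V \right)} = \frac{1}{\left(V + 4\right) + \sqrt{r^{2} + V^{2}}} = \frac{1}{\left(4 + V\right) + \sqrt{V^{2} + r^{2}}} = \frac{1}{4 + V + \sqrt{V^{2} + r^{2}}}$)
$O{\left(5,-11 \right)} + \left(\left(14 - 28\right) + 45\right) 10 = \frac{1}{4 - 11 + \sqrt{\left(-11\right)^{2} + 5^{2}}} + \left(\left(14 - 28\right) + 45\right) 10 = \frac{1}{4 - 11 + \sqrt{121 + 25}} + \left(-14 + 45\right) 10 = \frac{1}{4 - 11 + \sqrt{146}} + 31 \cdot 10 = \frac{1}{-7 + \sqrt{146}} + 310 = 310 + \frac{1}{-7 + \sqrt{146}}$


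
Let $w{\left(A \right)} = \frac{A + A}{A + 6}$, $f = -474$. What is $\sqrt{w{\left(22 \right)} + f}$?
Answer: $\frac{i \sqrt{23149}}{7} \approx 21.735 i$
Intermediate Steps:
$w{\left(A \right)} = \frac{2 A}{6 + A}$
$\sqrt{w{\left(22 \right)} + f} = \sqrt{2 \cdot 22 \frac{1}{6 + 22} - 474} = \sqrt{2 \cdot 22 \cdot \frac{1}{28} - 474} = \sqrt{\frac{11}{7} - 474} = \sqrt{- \frac{3307}{7}} = \frac{i \sqrt{23149}}{7}$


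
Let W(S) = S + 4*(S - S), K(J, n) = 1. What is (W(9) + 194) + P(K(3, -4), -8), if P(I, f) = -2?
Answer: 201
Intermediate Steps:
W(S) = S (W(S) = S + 4*0 = S + 0 = S)
(W(9) + 194) + P(K(3, -4), -8) = (9 + 194) - 2 = 203 - 2 = 201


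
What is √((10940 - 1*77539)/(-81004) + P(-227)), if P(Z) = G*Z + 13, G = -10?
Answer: √3746409301481/40502 ≈ 47.789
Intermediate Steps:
P(Z) = 13 - 10*Z (P(Z) = -10*Z + 13 = 13 - 10*Z)
√((10940 - 1*77539)/(-81004) + P(-227)) = √((10940 - 1*77539)/(-81004) + (13 - 10*(-227))) = √((10940 - 77539)*(-1/81004) + (13 + 2270)) = √(-66599*(-1/81004) + 2283) = √(66599/81004 + 2283) = √(184998731/81004) = √3746409301481/40502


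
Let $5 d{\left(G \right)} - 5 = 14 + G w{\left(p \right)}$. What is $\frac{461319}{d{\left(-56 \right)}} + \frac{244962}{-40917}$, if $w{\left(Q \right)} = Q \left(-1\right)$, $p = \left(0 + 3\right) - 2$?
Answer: $\frac{2096901677}{68195} \approx 30749.0$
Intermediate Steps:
$p = 1$ ($p = 3 - 2 = 1$)
$w{\left(Q \right)} = - Q$
$d{\left(G \right)} = \frac{19}{5} - \frac{G}{5}$ ($d{\left(G \right)} = 1 + \frac{14 + G \left(\left(-1\right) 1\right)}{5} = 1 + \frac{14 + G \left(-1\right)}{5} = 1 + \frac{14 - G}{5} = 1 - \left(- \frac{14}{5} + \frac{G}{5}\right) = \frac{19}{5} - \frac{G}{5}$)
$\frac{461319}{d{\left(-56 \right)}} + \frac{244962}{-40917} = \frac{461319}{\frac{19}{5} - - \frac{56}{5}} + \frac{244962}{-40917} = \frac{461319}{\frac{19}{5} + \frac{56}{5}} + 244962 \left(- \frac{1}{40917}\right) = \frac{461319}{15} - \frac{81654}{13639} = 461319 \cdot \frac{1}{15} - \frac{81654}{13639} = \frac{153773}{5} - \frac{81654}{13639} = \frac{2096901677}{68195}$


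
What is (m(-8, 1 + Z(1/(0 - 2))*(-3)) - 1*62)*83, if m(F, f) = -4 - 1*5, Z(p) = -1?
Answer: -5893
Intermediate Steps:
m(F, f) = -9 (m(F, f) = -4 - 5 = -9)
(m(-8, 1 + Z(1/(0 - 2))*(-3)) - 1*62)*83 = (-9 - 1*62)*83 = (-9 - 62)*83 = -71*83 = -5893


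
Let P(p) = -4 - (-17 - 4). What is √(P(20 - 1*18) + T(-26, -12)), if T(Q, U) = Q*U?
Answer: √329 ≈ 18.138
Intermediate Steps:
P(p) = 17 (P(p) = -4 - 1*(-21) = -4 + 21 = 17)
√(P(20 - 1*18) + T(-26, -12)) = √(17 - 26*(-12)) = √(17 + 312) = √329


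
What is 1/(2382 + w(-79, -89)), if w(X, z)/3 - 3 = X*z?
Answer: 1/23484 ≈ 4.2582e-5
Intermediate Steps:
w(X, z) = 9 + 3*X*z (w(X, z) = 9 + 3*(X*z) = 9 + 3*X*z)
1/(2382 + w(-79, -89)) = 1/(2382 + (9 + 3*(-79)*(-89))) = 1/(2382 + (9 + 21093)) = 1/(2382 + 21102) = 1/23484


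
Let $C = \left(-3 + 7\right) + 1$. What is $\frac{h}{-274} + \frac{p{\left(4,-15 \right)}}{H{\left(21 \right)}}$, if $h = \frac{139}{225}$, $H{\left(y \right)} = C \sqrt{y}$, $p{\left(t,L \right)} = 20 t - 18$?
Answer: $- \frac{139}{61650} + \frac{62 \sqrt{21}}{105} \approx 2.7036$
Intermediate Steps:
$p{\left(t,L \right)} = -18 + 20 t$
$C = 5$ ($C = 4 + 1 = 5$)
$H{\left(y \right)} = 5 \sqrt{y}$
$h = \frac{139}{225}$ ($h = 139 \cdot \frac{1}{225} = \frac{139}{225} \approx 0.61778$)
$\frac{h}{-274} + \frac{p{\left(4,-15 \right)}}{H{\left(21 \right)}} = \frac{139}{225 \left(-274\right)} + \frac{-18 + 20 \cdot 4}{5 \sqrt{21}} = \frac{139}{225} \left(- \frac{1}{274}\right) + \left(-18 + 80\right) \frac{\sqrt{21}}{105} = - \frac{139}{61650} + 62 \frac{\sqrt{21}}{105} = - \frac{139}{61650} + \frac{62 \sqrt{21}}{105}$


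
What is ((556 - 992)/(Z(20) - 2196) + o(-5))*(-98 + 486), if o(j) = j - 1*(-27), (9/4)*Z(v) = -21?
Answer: 7122710/827 ≈ 8612.7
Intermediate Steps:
Z(v) = -28/3 (Z(v) = (4/9)*(-21) = -28/3)
o(j) = 27 + j (o(j) = j + 27 = 27 + j)
((556 - 992)/(Z(20) - 2196) + o(-5))*(-98 + 486) = ((556 - 992)/(-28/3 - 2196) + (27 - 5))*(-98 + 486) = (-436/(-6616/3) + 22)*388 = (-436*(-3/6616) + 22)*388 = (327/1654 + 22)*388 = (36715/1654)*388 = 7122710/827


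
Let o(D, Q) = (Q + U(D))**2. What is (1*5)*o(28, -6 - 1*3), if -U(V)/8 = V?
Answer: 271445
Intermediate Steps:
U(V) = -8*V
o(D, Q) = (Q - 8*D)**2
(1*5)*o(28, -6 - 1*3) = (1*5)*(-(-6 - 1*3) + 8*28)**2 = 5*(-(-6 - 3) + 224)**2 = 5*(-1*(-9) + 224)**2 = 5*(9 + 224)**2 = 5*233**2 = 5*54289 = 271445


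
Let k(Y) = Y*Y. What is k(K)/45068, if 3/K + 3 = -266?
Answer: 9/3261165548 ≈ 2.7597e-9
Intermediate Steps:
K = -3/269 (K = 3/(-3 - 266) = 3/(-269) = 3*(-1/269) = -3/269 ≈ -0.011152)
k(Y) = Y**2
k(K)/45068 = (-3/269)**2/45068 = (9/72361)*(1/45068) = 9/3261165548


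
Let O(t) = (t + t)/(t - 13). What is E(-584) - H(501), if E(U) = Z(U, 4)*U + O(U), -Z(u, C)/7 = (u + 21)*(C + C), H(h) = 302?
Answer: -10992353270/597 ≈ -1.8413e+7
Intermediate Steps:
Z(u, C) = -14*C*(21 + u) (Z(u, C) = -7*(u + 21)*(C + C) = -7*(21 + u)*2*C = -14*C*(21 + u))
O(t) = 2*t/(-13 + t) (O(t) = (2*t)/(-13 + t) = 2*t/(-13 + t))
E(U) = U*(-1176 - 56*U) + 2*U/(-13 + U) (E(U) = (-14*4*(21 + U))*U + 2*U/(-13 + U) = (-1176 - 56*U)*U + 2*U/(-13 + U) = U*(-1176 - 56*U) + 2*U/(-13 + U))
E(-584) - H(501) = 2*(-584)*(1 - 28*(-13 - 584)*(21 - 584))/(-13 - 584) - 1*302 = 2*(-584)*(1 - 28*(-597)*(-563))/(-597) - 302 = 2*(-584)*(-1/597)*(1 - 9411108) - 302 = 2*(-584)*(-1/597)*(-9411107) - 302 = -10992172976/597 - 302 = -10992353270/597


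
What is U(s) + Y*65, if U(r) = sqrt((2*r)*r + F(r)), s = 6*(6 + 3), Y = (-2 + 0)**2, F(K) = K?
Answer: 260 + 3*sqrt(654) ≈ 336.72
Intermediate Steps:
Y = 4 (Y = (-2)**2 = 4)
s = 54 (s = 6*9 = 54)
U(r) = sqrt(r + 2*r**2) (U(r) = sqrt((2*r)*r + r) = sqrt(2*r**2 + r) = sqrt(r + 2*r**2))
U(s) + Y*65 = sqrt(54*(1 + 2*54)) + 4*65 = sqrt(54*(1 + 108)) + 260 = sqrt(54*109) + 260 = sqrt(5886) + 260 = 3*sqrt(654) + 260 = 260 + 3*sqrt(654)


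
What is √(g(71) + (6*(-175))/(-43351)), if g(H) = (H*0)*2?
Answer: 5*√37158/6193 ≈ 0.15563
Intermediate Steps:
g(H) = 0 (g(H) = 0*2 = 0)
√(g(71) + (6*(-175))/(-43351)) = √(0 + (6*(-175))/(-43351)) = √(0 - 1050*(-1/43351)) = √(0 + 150/6193) = √(150/6193) = 5*√37158/6193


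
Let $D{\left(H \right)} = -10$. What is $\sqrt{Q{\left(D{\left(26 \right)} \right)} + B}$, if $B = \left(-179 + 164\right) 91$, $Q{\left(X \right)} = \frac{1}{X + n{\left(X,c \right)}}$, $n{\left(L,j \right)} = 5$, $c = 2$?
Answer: $\frac{i \sqrt{34130}}{5} \approx 36.949 i$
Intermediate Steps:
$Q{\left(X \right)} = \frac{1}{5 + X}$ ($Q{\left(X \right)} = \frac{1}{X + 5} = \frac{1}{5 + X}$)
$B = -1365$ ($B = \left(-15\right) 91 = -1365$)
$\sqrt{Q{\left(D{\left(26 \right)} \right)} + B} = \sqrt{\frac{1}{5 - 10} - 1365} = \sqrt{\frac{1}{-5} - 1365} = \sqrt{- \frac{1}{5} - 1365} = \sqrt{- \frac{6826}{5}} = \frac{i \sqrt{34130}}{5}$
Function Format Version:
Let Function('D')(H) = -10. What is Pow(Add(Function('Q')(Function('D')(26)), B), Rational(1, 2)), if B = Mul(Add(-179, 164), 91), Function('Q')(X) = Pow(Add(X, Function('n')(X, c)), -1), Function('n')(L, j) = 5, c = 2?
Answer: Mul(Rational(1, 5), I, Pow(34130, Rational(1, 2))) ≈ Mul(36.949, I)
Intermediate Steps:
Function('Q')(X) = Pow(Add(5, X), -1) (Function('Q')(X) = Pow(Add(X, 5), -1) = Pow(Add(5, X), -1))
B = -1365 (B = Mul(-15, 91) = -1365)
Pow(Add(Function('Q')(Function('D')(26)), B), Rational(1, 2)) = Pow(Add(Pow(Add(5, -10), -1), -1365), Rational(1, 2)) = Pow(Add(Pow(-5, -1), -1365), Rational(1, 2)) = Pow(Add(Rational(-1, 5), -1365), Rational(1, 2)) = Pow(Rational(-6826, 5), Rational(1, 2)) = Mul(Rational(1, 5), I, Pow(34130, Rational(1, 2)))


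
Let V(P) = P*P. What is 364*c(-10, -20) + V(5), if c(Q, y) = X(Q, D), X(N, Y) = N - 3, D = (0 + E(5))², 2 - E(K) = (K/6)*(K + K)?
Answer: -4707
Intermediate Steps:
E(K) = 2 - K²/3 (E(K) = 2 - K/6*(K + K) = 2 - K*(⅙)*2*K = 2 - K/6*2*K = 2 - K²/3)
D = 361/9 (D = (0 + (2 - ⅓*5²))² = (0 + (2 - ⅓*25))² = (0 + (2 - 25/3))² = (0 - 19/3)² = (-19/3)² = 361/9 ≈ 40.111)
V(P) = P²
X(N, Y) = -3 + N
c(Q, y) = -3 + Q
364*c(-10, -20) + V(5) = 364*(-3 - 10) + 5² = 364*(-13) + 25 = -4732 + 25 = -4707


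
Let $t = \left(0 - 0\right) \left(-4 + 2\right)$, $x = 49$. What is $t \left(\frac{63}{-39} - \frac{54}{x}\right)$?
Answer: $0$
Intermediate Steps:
$t = 0$ ($t = \left(0 + 0\right) \left(-2\right) = 0 \left(-2\right) = 0$)
$t \left(\frac{63}{-39} - \frac{54}{x}\right) = 0 \left(\frac{63}{-39} - \frac{54}{49}\right) = 0 \left(63 \left(- \frac{1}{39}\right) - \frac{54}{49}\right) = 0 \left(- \frac{21}{13} - \frac{54}{49}\right) = 0 \left(- \frac{1731}{637}\right) = 0$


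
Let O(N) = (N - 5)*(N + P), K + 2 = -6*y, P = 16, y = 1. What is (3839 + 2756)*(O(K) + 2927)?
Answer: 18617685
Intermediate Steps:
K = -8 (K = -2 - 6*1 = -2 - 6 = -8)
O(N) = (-5 + N)*(16 + N) (O(N) = (N - 5)*(N + 16) = (-5 + N)*(16 + N))
(3839 + 2756)*(O(K) + 2927) = (3839 + 2756)*((-80 + (-8)² + 11*(-8)) + 2927) = 6595*((-80 + 64 - 88) + 2927) = 6595*(-104 + 2927) = 6595*2823 = 18617685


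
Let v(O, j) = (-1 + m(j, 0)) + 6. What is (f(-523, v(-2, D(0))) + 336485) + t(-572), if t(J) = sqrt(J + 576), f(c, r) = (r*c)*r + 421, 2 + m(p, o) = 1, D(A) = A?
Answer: 328540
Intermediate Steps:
m(p, o) = -1 (m(p, o) = -2 + 1 = -1)
v(O, j) = 4 (v(O, j) = (-1 - 1) + 6 = -2 + 6 = 4)
f(c, r) = 421 + c*r**2 (f(c, r) = (c*r)*r + 421 = c*r**2 + 421 = 421 + c*r**2)
t(J) = sqrt(576 + J)
(f(-523, v(-2, D(0))) + 336485) + t(-572) = ((421 - 523*4**2) + 336485) + sqrt(576 - 572) = ((421 - 523*16) + 336485) + sqrt(4) = ((421 - 8368) + 336485) + 2 = (-7947 + 336485) + 2 = 328538 + 2 = 328540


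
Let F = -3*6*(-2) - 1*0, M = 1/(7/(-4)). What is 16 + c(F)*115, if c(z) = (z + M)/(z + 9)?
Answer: 6712/63 ≈ 106.54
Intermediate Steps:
M = -4/7 (M = 1/(7*(-1/4)) = 1/(-7/4) = -4/7 ≈ -0.57143)
F = 36 (F = -18*(-2) + 0 = 36 + 0 = 36)
c(z) = (-4/7 + z)/(9 + z) (c(z) = (z - 4/7)/(z + 9) = (-4/7 + z)/(9 + z))
16 + c(F)*115 = 16 + ((-4/7 + 36)/(9 + 36))*115 = 16 + ((248/7)/45)*115 = 16 + ((1/45)*(248/7))*115 = 16 + (248/315)*115 = 16 + 5704/63 = 6712/63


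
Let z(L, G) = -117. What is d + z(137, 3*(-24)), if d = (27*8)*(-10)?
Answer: -2277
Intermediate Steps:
d = -2160 (d = 216*(-10) = -2160)
d + z(137, 3*(-24)) = -2160 - 117 = -2277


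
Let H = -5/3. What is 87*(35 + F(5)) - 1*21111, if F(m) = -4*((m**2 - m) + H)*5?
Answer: -49966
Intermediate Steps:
H = -5/3 (H = -5*1/3 = -5/3 ≈ -1.6667)
F(m) = 100/3 - 20*m**2 + 20*m (F(m) = -4*((m**2 - m) - 5/3)*5 = -4*(-5/3 + m**2 - m)*5 = (20/3 - 4*m**2 + 4*m)*5 = 100/3 - 20*m**2 + 20*m)
87*(35 + F(5)) - 1*21111 = 87*(35 + (100/3 - 20*5**2 + 20*5)) - 1*21111 = 87*(35 + (100/3 - 20*25 + 100)) - 21111 = 87*(35 + (100/3 - 500 + 100)) - 21111 = 87*(35 - 1100/3) - 21111 = 87*(-995/3) - 21111 = -28855 - 21111 = -49966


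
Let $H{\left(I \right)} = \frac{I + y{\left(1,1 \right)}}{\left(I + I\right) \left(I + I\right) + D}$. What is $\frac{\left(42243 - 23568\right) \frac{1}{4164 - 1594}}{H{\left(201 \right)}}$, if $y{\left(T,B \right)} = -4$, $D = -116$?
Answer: $\frac{301578840}{50629} \approx 5956.6$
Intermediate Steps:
$H{\left(I \right)} = \frac{-4 + I}{-116 + 4 I^{2}}$ ($H{\left(I \right)} = \frac{I - 4}{\left(I + I\right) \left(I + I\right) - 116} = \frac{-4 + I}{2 I 2 I - 116} = \frac{-4 + I}{4 I^{2} - 116} = \frac{-4 + I}{-116 + 4 I^{2}}$)
$\frac{\left(42243 - 23568\right) \frac{1}{4164 - 1594}}{H{\left(201 \right)}} = \frac{\left(42243 - 23568\right) \frac{1}{4164 - 1594}}{\frac{1}{4} \frac{1}{-29 + 201^{2}} \left(-4 + 201\right)} = \frac{18675 \cdot \frac{1}{2570}}{\frac{1}{4} \frac{1}{-29 + 40401} \cdot 197} = \frac{18675 \cdot \frac{1}{2570}}{\frac{1}{4} \cdot \frac{1}{40372} \cdot 197} = \frac{3735}{514 \cdot \frac{1}{4} \cdot \frac{1}{40372} \cdot 197} = \frac{3735}{514 \cdot \frac{197}{161488}} = \frac{3735}{514} \cdot \frac{161488}{197} = \frac{301578840}{50629}$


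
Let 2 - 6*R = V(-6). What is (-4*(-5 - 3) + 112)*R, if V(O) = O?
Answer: 192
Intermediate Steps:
R = 4/3 (R = 1/3 - 1/6*(-6) = 1/3 + 1 = 4/3 ≈ 1.3333)
(-4*(-5 - 3) + 112)*R = (-4*(-5 - 3) + 112)*(4/3) = (-4*(-8) + 112)*(4/3) = (32 + 112)*(4/3) = 144*(4/3) = 192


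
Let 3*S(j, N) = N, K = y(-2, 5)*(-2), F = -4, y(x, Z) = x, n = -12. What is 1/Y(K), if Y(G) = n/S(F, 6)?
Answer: -⅙ ≈ -0.16667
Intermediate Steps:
K = 4 (K = -2*(-2) = 4)
S(j, N) = N/3
Y(G) = -6 (Y(G) = -12/((⅓)*6) = -12/2 = -12*½ = -6)
1/Y(K) = 1/(-6) = -⅙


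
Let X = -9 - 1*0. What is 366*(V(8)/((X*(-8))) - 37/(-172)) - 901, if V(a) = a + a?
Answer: -191161/258 ≈ -740.93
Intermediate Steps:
V(a) = 2*a
X = -9 (X = -9 + 0 = -9)
366*(V(8)/((X*(-8))) - 37/(-172)) - 901 = 366*((2*8)/((-9*(-8))) - 37/(-172)) - 901 = 366*(16/72 - 37*(-1/172)) - 901 = 366*(16*(1/72) + 37/172) - 901 = 366*(2/9 + 37/172) - 901 = 366*(677/1548) - 901 = 41297/258 - 901 = -191161/258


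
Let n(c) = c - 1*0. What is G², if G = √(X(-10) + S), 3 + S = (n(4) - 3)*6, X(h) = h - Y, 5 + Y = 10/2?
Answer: -7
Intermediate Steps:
Y = 0 (Y = -5 + 10/2 = -5 + 10*(½) = -5 + 5 = 0)
n(c) = c (n(c) = c + 0 = c)
X(h) = h (X(h) = h - 1*0 = h + 0 = h)
S = 3 (S = -3 + (4 - 3)*6 = -3 + 1*6 = -3 + 6 = 3)
G = I*√7 (G = √(-10 + 3) = √(-7) = I*√7 ≈ 2.6458*I)
G² = (I*√7)² = -7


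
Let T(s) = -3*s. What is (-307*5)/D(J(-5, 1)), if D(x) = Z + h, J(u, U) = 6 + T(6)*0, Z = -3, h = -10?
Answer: 1535/13 ≈ 118.08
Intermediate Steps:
J(u, U) = 6 (J(u, U) = 6 - 3*6*0 = 6 - 18*0 = 6 + 0 = 6)
D(x) = -13 (D(x) = -3 - 10 = -13)
(-307*5)/D(J(-5, 1)) = -307*5/(-13) = -1535*(-1/13) = 1535/13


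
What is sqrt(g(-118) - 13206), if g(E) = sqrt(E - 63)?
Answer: sqrt(-13206 + I*sqrt(181)) ≈ 0.0585 + 114.92*I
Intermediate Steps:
g(E) = sqrt(-63 + E)
sqrt(g(-118) - 13206) = sqrt(sqrt(-63 - 118) - 13206) = sqrt(sqrt(-181) - 13206) = sqrt(I*sqrt(181) - 13206) = sqrt(-13206 + I*sqrt(181))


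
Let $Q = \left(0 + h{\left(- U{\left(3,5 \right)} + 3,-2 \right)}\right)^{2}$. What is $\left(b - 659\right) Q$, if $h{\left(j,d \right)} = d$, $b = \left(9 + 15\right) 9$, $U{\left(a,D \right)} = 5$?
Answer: $-1772$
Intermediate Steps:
$b = 216$ ($b = 24 \cdot 9 = 216$)
$Q = 4$ ($Q = \left(0 - 2\right)^{2} = \left(-2\right)^{2} = 4$)
$\left(b - 659\right) Q = \left(216 - 659\right) 4 = \left(-443\right) 4 = -1772$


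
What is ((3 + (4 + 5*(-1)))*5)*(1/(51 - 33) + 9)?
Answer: 815/9 ≈ 90.556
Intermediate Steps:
((3 + (4 + 5*(-1)))*5)*(1/(51 - 33) + 9) = ((3 + (4 - 5))*5)*(1/18 + 9) = ((3 - 1)*5)*(1/18 + 9) = (2*5)*(163/18) = 10*(163/18) = 815/9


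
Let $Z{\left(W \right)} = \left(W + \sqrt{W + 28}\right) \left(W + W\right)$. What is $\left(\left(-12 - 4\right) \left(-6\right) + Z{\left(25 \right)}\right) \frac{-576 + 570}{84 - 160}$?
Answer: $\frac{2019}{19} + \frac{75 \sqrt{53}}{19} \approx 135.0$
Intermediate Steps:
$Z{\left(W \right)} = 2 W \left(W + \sqrt{28 + W}\right)$ ($Z{\left(W \right)} = \left(W + \sqrt{28 + W}\right) 2 W = 2 W \left(W + \sqrt{28 + W}\right)$)
$\left(\left(-12 - 4\right) \left(-6\right) + Z{\left(25 \right)}\right) \frac{-576 + 570}{84 - 160} = \left(\left(-12 - 4\right) \left(-6\right) + 2 \cdot 25 \left(25 + \sqrt{28 + 25}\right)\right) \frac{-576 + 570}{84 - 160} = \left(\left(-16\right) \left(-6\right) + 2 \cdot 25 \left(25 + \sqrt{53}\right)\right) \left(- \frac{6}{-76}\right) = \left(96 + \left(1250 + 50 \sqrt{53}\right)\right) \left(\left(-6\right) \left(- \frac{1}{76}\right)\right) = \left(1346 + 50 \sqrt{53}\right) \frac{3}{38} = \frac{2019}{19} + \frac{75 \sqrt{53}}{19}$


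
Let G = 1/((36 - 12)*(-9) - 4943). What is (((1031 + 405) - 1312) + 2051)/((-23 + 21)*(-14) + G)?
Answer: 11220825/144451 ≈ 77.679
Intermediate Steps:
G = -1/5159 (G = 1/(24*(-9) - 4943) = 1/(-216 - 4943) = 1/(-5159) = -1/5159 ≈ -0.00019384)
(((1031 + 405) - 1312) + 2051)/((-23 + 21)*(-14) + G) = (((1031 + 405) - 1312) + 2051)/((-23 + 21)*(-14) - 1/5159) = ((1436 - 1312) + 2051)/(-2*(-14) - 1/5159) = (124 + 2051)/(28 - 1/5159) = 2175/(144451/5159) = 2175*(5159/144451) = 11220825/144451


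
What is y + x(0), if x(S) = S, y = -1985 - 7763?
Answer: -9748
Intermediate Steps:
y = -9748
y + x(0) = -9748 + 0 = -9748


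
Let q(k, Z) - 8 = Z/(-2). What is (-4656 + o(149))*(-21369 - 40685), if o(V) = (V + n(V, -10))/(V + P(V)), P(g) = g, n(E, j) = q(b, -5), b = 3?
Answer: 86089282739/298 ≈ 2.8889e+8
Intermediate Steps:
q(k, Z) = 8 - Z/2 (q(k, Z) = 8 + Z/(-2) = 8 + Z*(-½) = 8 - Z/2)
n(E, j) = 21/2 (n(E, j) = 8 - ½*(-5) = 8 + 5/2 = 21/2)
o(V) = (21/2 + V)/(2*V) (o(V) = (V + 21/2)/(V + V) = (21/2 + V)/((2*V)) = (21/2 + V)*(1/(2*V)) = (21/2 + V)/(2*V))
(-4656 + o(149))*(-21369 - 40685) = (-4656 + (¼)*(21 + 2*149)/149)*(-21369 - 40685) = (-4656 + (¼)*(1/149)*(21 + 298))*(-62054) = (-4656 + (¼)*(1/149)*319)*(-62054) = (-4656 + 319/596)*(-62054) = -2774657/596*(-62054) = 86089282739/298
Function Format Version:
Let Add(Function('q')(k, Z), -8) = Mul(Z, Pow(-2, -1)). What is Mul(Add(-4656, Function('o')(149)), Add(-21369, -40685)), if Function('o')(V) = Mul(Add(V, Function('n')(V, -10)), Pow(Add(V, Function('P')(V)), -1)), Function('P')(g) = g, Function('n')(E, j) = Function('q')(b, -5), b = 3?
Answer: Rational(86089282739, 298) ≈ 2.8889e+8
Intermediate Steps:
Function('q')(k, Z) = Add(8, Mul(Rational(-1, 2), Z)) (Function('q')(k, Z) = Add(8, Mul(Z, Pow(-2, -1))) = Add(8, Mul(Z, Rational(-1, 2))) = Add(8, Mul(Rational(-1, 2), Z)))
Function('n')(E, j) = Rational(21, 2) (Function('n')(E, j) = Add(8, Mul(Rational(-1, 2), -5)) = Add(8, Rational(5, 2)) = Rational(21, 2))
Function('o')(V) = Mul(Rational(1, 2), Pow(V, -1), Add(Rational(21, 2), V)) (Function('o')(V) = Mul(Add(V, Rational(21, 2)), Pow(Add(V, V), -1)) = Mul(Add(Rational(21, 2), V), Pow(Mul(2, V), -1)) = Mul(Add(Rational(21, 2), V), Mul(Rational(1, 2), Pow(V, -1))) = Mul(Rational(1, 2), Pow(V, -1), Add(Rational(21, 2), V)))
Mul(Add(-4656, Function('o')(149)), Add(-21369, -40685)) = Mul(Add(-4656, Mul(Rational(1, 4), Pow(149, -1), Add(21, Mul(2, 149)))), Add(-21369, -40685)) = Mul(Add(-4656, Mul(Rational(1, 4), Rational(1, 149), Add(21, 298))), -62054) = Mul(Add(-4656, Mul(Rational(1, 4), Rational(1, 149), 319)), -62054) = Mul(Add(-4656, Rational(319, 596)), -62054) = Mul(Rational(-2774657, 596), -62054) = Rational(86089282739, 298)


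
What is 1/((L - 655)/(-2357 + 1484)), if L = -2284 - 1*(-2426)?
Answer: 97/57 ≈ 1.7018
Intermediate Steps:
L = 142 (L = -2284 + 2426 = 142)
1/((L - 655)/(-2357 + 1484)) = 1/((142 - 655)/(-2357 + 1484)) = 1/(-513/(-873)) = 1/(-513*(-1/873)) = 1/(57/97) = 97/57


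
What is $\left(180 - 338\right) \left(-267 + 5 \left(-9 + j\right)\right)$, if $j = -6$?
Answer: $54036$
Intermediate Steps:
$\left(180 - 338\right) \left(-267 + 5 \left(-9 + j\right)\right) = \left(180 - 338\right) \left(-267 + 5 \left(-9 - 6\right)\right) = - 158 \left(-267 + 5 \left(-15\right)\right) = - 158 \left(-267 - 75\right) = \left(-158\right) \left(-342\right) = 54036$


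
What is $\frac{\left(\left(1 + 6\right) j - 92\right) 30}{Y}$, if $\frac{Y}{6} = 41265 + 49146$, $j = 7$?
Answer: $- \frac{215}{90411} \approx -0.002378$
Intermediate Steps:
$Y = 542466$ ($Y = 6 \left(41265 + 49146\right) = 6 \cdot 90411 = 542466$)
$\frac{\left(\left(1 + 6\right) j - 92\right) 30}{Y} = \frac{\left(\left(1 + 6\right) 7 - 92\right) 30}{542466} = \left(7 \cdot 7 - 92\right) 30 \cdot \frac{1}{542466} = \left(49 - 92\right) 30 \cdot \frac{1}{542466} = \left(-43\right) 30 \cdot \frac{1}{542466} = \left(-1290\right) \frac{1}{542466} = - \frac{215}{90411}$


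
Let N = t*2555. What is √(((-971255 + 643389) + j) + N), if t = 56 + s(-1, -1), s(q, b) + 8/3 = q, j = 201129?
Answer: 2*√15693/3 ≈ 83.515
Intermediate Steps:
s(q, b) = -8/3 + q
t = 157/3 (t = 56 + (-8/3 - 1) = 56 - 11/3 = 157/3 ≈ 52.333)
N = 401135/3 (N = (157/3)*2555 = 401135/3 ≈ 1.3371e+5)
√(((-971255 + 643389) + j) + N) = √(((-971255 + 643389) + 201129) + 401135/3) = √((-327866 + 201129) + 401135/3) = √(-126737 + 401135/3) = √(20924/3) = 2*√15693/3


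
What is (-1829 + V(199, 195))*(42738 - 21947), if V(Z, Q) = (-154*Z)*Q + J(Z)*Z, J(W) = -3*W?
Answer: -126754452182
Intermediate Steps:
V(Z, Q) = -3*Z² - 154*Q*Z (V(Z, Q) = (-154*Z)*Q + (-3*Z)*Z = -154*Q*Z - 3*Z² = -3*Z² - 154*Q*Z)
(-1829 + V(199, 195))*(42738 - 21947) = (-1829 - 1*199*(3*199 + 154*195))*(42738 - 21947) = (-1829 - 1*199*(597 + 30030))*20791 = (-1829 - 1*199*30627)*20791 = (-1829 - 6094773)*20791 = -6096602*20791 = -126754452182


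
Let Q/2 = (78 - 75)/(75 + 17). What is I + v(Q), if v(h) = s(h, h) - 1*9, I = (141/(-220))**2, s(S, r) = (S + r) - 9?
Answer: -19435137/1113200 ≈ -17.459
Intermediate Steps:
s(S, r) = -9 + S + r
Q = 3/46 (Q = 2*((78 - 75)/(75 + 17)) = 2*(3/92) = 3/46 ≈ 0.065217)
I = 19881/48400 (I = (141*(-1/220))**2 = (-141/220)**2 = 19881/48400 ≈ 0.41076)
v(h) = -18 + 2*h (v(h) = (-9 + h + h) - 1*9 = (-9 + 2*h) - 9 = -18 + 2*h)
I + v(Q) = 19881/48400 + (-18 + 2*(3/46)) = 19881/48400 + (-18 + 3/23) = 19881/48400 - 411/23 = -19435137/1113200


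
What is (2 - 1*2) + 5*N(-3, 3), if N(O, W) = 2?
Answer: 10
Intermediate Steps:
(2 - 1*2) + 5*N(-3, 3) = (2 - 1*2) + 5*2 = (2 - 2) + 10 = 0 + 10 = 10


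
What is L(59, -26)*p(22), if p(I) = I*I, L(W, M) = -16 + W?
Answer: 20812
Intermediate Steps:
p(I) = I**2
L(59, -26)*p(22) = (-16 + 59)*22**2 = 43*484 = 20812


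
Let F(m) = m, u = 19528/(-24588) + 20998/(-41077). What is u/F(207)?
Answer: -329612620/52267566033 ≈ -0.0063063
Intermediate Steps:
u = -329612620/252500319 (u = 19528*(-1/24588) + 20998*(-1/41077) = -4882/6147 - 20998/41077 = -329612620/252500319 ≈ -1.3054)
u/F(207) = -329612620/252500319/207 = -329612620/252500319*1/207 = -329612620/52267566033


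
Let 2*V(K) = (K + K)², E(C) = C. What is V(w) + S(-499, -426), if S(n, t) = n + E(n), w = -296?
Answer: 174234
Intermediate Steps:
V(K) = 2*K² (V(K) = (K + K)²/2 = (2*K)²/2 = (4*K²)/2 = 2*K²)
S(n, t) = 2*n (S(n, t) = n + n = 2*n)
V(w) + S(-499, -426) = 2*(-296)² + 2*(-499) = 2*87616 - 998 = 175232 - 998 = 174234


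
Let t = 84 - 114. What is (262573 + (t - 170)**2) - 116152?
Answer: 186421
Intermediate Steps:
t = -30
(262573 + (t - 170)**2) - 116152 = (262573 + (-30 - 170)**2) - 116152 = (262573 + (-200)**2) - 116152 = (262573 + 40000) - 116152 = 302573 - 116152 = 186421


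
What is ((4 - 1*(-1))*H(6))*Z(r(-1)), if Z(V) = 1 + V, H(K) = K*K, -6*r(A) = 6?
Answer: 0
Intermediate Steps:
r(A) = -1 (r(A) = -1/6*6 = -1)
H(K) = K**2
((4 - 1*(-1))*H(6))*Z(r(-1)) = ((4 - 1*(-1))*6**2)*(1 - 1) = ((4 + 1)*36)*0 = (5*36)*0 = 180*0 = 0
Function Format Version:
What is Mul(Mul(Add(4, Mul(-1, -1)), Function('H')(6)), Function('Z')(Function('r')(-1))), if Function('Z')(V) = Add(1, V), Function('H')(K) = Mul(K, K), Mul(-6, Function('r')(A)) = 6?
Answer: 0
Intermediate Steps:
Function('r')(A) = -1 (Function('r')(A) = Mul(Rational(-1, 6), 6) = -1)
Function('H')(K) = Pow(K, 2)
Mul(Mul(Add(4, Mul(-1, -1)), Function('H')(6)), Function('Z')(Function('r')(-1))) = Mul(Mul(Add(4, Mul(-1, -1)), Pow(6, 2)), Add(1, -1)) = Mul(Mul(Add(4, 1), 36), 0) = Mul(Mul(5, 36), 0) = Mul(180, 0) = 0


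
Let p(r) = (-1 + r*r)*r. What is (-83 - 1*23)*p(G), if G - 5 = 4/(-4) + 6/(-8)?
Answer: -105417/32 ≈ -3294.3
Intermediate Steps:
G = 13/4 (G = 5 + (4/(-4) + 6/(-8)) = 5 + (4*(-1/4) + 6*(-1/8)) = 5 + (-1 - 3/4) = 5 - 7/4 = 13/4 ≈ 3.2500)
p(r) = r*(-1 + r**2) (p(r) = (-1 + r**2)*r = r*(-1 + r**2))
(-83 - 1*23)*p(G) = (-83 - 1*23)*((13/4)**3 - 1*13/4) = (-83 - 23)*(2197/64 - 13/4) = -106*1989/64 = -105417/32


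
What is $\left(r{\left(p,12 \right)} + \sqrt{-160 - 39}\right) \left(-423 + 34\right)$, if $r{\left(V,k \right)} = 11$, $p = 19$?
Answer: $-4279 - 389 i \sqrt{199} \approx -4279.0 - 5487.5 i$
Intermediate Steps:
$\left(r{\left(p,12 \right)} + \sqrt{-160 - 39}\right) \left(-423 + 34\right) = \left(11 + \sqrt{-160 - 39}\right) \left(-423 + 34\right) = \left(11 + \sqrt{-199}\right) \left(-389\right) = \left(11 + i \sqrt{199}\right) \left(-389\right) = -4279 - 389 i \sqrt{199}$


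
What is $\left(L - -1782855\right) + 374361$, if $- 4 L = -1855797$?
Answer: $\frac{10484661}{4} \approx 2.6212 \cdot 10^{6}$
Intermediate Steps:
$L = \frac{1855797}{4}$ ($L = \left(- \frac{1}{4}\right) \left(-1855797\right) = \frac{1855797}{4} \approx 4.6395 \cdot 10^{5}$)
$\left(L - -1782855\right) + 374361 = \left(\frac{1855797}{4} - -1782855\right) + 374361 = \left(\frac{1855797}{4} + 1782855\right) + 374361 = \frac{8987217}{4} + 374361 = \frac{10484661}{4}$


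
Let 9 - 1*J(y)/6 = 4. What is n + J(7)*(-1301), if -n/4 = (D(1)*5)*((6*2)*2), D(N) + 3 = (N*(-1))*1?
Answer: -37110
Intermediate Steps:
D(N) = -3 - N (D(N) = -3 + (N*(-1))*1 = -3 - N*1 = -3 - N)
J(y) = 30 (J(y) = 54 - 6*4 = 54 - 24 = 30)
n = 1920 (n = -4*(-3 - 1*1)*5*(6*2)*2 = -4*(-3 - 1)*5*12*2 = -4*(-4*5)*24 = -(-80)*24 = -4*(-480) = 1920)
n + J(7)*(-1301) = 1920 + 30*(-1301) = 1920 - 39030 = -37110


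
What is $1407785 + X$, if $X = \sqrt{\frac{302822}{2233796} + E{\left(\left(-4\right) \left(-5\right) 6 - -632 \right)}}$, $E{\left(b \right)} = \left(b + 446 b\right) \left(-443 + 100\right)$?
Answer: $1407785 + \frac{i \sqrt{143829016171411167290}}{1116898} \approx 1.4078 \cdot 10^{6} + 10738.0 i$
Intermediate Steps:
$E{\left(b \right)} = - 153321 b$ ($E{\left(b \right)} = 447 b \left(-343\right) = - 153321 b$)
$X = \frac{i \sqrt{143829016171411167290}}{1116898}$ ($X = \sqrt{\frac{302822}{2233796} - 153321 \left(\left(-4\right) \left(-5\right) 6 - -632\right)} = \sqrt{302822 \cdot \frac{1}{2233796} - 153321 \left(20 \cdot 6 + 632\right)} = \sqrt{\frac{151411}{1116898} - 153321 \left(120 + 632\right)} = \sqrt{\frac{151411}{1116898} - 115297392} = \sqrt{- \frac{128775426378605}{1116898}} = \frac{i \sqrt{143829016171411167290}}{1116898} \approx 10738.0 i$)
$1407785 + X = 1407785 + \frac{i \sqrt{143829016171411167290}}{1116898}$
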